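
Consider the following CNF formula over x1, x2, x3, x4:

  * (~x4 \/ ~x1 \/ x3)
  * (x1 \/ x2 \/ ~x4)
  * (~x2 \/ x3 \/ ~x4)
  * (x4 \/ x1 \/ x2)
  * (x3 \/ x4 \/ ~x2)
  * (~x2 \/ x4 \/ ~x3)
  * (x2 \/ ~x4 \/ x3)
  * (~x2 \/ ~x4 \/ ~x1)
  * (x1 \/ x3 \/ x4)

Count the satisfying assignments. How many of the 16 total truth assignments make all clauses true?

Satisfying assignments:
  x1=F x2=T x3=T x4=T
  x1=T x2=F x3=F x4=F
  x1=T x2=F x3=T x4=F
  x1=T x2=F x3=T x4=T
Count: 4.

4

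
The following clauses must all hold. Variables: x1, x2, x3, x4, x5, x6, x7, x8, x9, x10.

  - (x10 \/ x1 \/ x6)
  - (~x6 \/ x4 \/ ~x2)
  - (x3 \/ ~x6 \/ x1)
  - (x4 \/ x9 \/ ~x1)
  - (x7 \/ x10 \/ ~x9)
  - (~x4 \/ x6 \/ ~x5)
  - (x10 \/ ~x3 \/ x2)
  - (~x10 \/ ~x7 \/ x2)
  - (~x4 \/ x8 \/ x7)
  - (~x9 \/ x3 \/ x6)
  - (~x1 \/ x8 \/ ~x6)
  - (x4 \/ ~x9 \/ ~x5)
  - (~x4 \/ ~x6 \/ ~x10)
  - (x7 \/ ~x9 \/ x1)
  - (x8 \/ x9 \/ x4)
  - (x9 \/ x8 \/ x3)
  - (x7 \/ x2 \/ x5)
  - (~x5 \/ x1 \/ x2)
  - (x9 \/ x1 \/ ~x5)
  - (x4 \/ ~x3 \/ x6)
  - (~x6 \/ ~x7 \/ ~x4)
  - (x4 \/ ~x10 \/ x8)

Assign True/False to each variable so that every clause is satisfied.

x1=T, x2=T, x3=T, x4=T, x5=T, x6=T, x7=F, x8=T, x9=F, x10=F

x8 occurs only positively in the remaining clauses — set x8 = True.
Branch on x1: take x1 = True.
Set x2 = True and propagate.
The remaining clauses are satisfied by x3 = True, x4 = True, x5 = True, x6 = True, x7 = False, x9 = False, x10 = False.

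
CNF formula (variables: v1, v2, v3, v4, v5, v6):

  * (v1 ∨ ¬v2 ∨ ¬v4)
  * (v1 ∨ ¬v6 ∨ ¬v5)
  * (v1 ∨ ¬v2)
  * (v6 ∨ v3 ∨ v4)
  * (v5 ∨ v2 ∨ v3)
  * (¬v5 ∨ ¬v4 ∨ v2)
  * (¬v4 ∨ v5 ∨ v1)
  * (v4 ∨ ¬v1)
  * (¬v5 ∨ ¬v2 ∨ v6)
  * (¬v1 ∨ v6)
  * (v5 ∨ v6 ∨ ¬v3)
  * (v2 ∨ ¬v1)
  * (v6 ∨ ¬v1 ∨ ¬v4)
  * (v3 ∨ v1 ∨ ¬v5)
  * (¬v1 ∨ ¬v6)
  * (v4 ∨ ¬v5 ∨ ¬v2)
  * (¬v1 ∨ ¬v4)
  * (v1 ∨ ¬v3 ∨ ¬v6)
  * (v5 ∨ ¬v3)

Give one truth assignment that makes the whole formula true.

Branch on v1: take v1 = False.
  then v2 is forced to False.
Try v3 = True.
  then v6 is forced to False.
  then v5 is forced to True.
  then v4 is forced to False.
Every clause has at least one true literal under this assignment.

v1 = False  v2 = False  v3 = True  v4 = False  v5 = True  v6 = False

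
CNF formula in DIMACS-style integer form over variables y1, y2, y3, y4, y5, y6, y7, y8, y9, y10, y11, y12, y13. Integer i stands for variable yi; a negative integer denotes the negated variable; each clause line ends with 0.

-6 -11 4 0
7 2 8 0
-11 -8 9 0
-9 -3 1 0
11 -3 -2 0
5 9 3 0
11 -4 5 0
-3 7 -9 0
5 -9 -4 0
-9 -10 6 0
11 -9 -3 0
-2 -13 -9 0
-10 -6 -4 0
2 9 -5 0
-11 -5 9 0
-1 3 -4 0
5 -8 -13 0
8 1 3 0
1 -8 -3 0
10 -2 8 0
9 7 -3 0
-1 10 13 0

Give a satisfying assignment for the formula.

y1=True  y2=True  y3=False  y4=False  y5=True  y6=False  y7=True  y8=True  y9=False  y10=False  y11=False  y12=False  y13=True

y7 occurs only positively in the remaining clauses — set y7 = True.
Set y1 = True and propagate.
Branch on y2: take y2 = True.
The remaining clauses are satisfied by y3 = False, y4 = False, y5 = True, y6 = False, y8 = True, y9 = False, y10 = False, y11 = False, y12 = False, y13 = True.
Every clause has at least one true literal under this assignment.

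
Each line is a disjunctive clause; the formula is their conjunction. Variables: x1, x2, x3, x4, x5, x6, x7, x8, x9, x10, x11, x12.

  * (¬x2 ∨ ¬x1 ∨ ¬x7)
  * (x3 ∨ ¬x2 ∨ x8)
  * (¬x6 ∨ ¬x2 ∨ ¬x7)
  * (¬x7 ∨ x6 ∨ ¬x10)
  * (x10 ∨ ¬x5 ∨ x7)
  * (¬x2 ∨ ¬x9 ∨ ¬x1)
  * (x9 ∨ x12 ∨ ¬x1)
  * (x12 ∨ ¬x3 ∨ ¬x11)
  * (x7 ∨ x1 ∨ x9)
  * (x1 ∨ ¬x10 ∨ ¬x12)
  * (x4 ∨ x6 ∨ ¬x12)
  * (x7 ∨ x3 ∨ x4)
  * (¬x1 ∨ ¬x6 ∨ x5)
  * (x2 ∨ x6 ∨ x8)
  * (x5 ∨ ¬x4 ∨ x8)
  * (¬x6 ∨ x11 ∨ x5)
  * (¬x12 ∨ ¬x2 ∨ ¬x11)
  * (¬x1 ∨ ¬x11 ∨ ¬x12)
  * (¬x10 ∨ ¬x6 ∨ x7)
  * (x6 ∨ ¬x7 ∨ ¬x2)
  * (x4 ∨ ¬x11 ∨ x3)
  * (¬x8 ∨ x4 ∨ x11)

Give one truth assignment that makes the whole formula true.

Set x1 = True and propagate.
Try x2 = False.
Set x3 = False and propagate.
For the remaining variables, x4 = True, x5 = False, x6 = False, x7 = True, x8 = True, x9 = True, x10 = False, x11 = False, x12 = False works.

x1=T, x2=F, x3=F, x4=T, x5=F, x6=F, x7=T, x8=T, x9=T, x10=F, x11=F, x12=F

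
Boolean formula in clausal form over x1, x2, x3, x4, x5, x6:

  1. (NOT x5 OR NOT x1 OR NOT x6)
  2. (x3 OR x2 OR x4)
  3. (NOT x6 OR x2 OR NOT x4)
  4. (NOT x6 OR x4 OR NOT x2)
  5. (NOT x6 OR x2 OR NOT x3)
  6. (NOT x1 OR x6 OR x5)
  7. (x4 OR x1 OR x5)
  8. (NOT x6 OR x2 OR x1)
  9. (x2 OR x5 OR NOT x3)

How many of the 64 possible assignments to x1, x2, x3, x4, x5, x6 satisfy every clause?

Case analysis on x2 and x6:
  x2=1, x6=1: x3 free; 3 ways for (x1,x4,x5) × 2^1 = 6.
  x2=1, x6=0: x3 free; 5 ways for (x1,x4,x5) × 2^1 = 10.
  x2=0, x6=1: a clause becomes empty — 0.
  x2=0, x6=0: 7 of the 16 assignments to (x1,x3,x4,x5) work.
Total: 6 + 10 + 0 + 7 = 23.

23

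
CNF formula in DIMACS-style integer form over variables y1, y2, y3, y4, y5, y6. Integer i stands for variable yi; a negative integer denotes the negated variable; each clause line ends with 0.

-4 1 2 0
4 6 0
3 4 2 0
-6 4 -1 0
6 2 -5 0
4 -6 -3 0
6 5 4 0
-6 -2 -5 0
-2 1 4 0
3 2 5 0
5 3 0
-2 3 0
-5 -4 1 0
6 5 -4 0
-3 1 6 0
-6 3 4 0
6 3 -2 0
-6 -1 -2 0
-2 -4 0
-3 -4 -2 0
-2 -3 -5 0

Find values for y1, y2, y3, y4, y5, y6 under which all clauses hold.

y1 = T, y2 = F, y3 = T, y4 = T, y5 = F, y6 = T

Branch on y1: take y1 = True.
Try y2 = False.
Set y3 = True and propagate.
The remaining clauses are satisfied by y4 = True, y5 = False, y6 = True.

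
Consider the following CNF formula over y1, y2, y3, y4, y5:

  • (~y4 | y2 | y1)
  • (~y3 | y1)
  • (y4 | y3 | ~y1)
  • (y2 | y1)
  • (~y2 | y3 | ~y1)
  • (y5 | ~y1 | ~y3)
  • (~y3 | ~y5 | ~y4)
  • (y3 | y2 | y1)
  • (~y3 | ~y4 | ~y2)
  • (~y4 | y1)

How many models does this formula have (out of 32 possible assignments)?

6

Satisfying assignments:
  y1=0 y2=1 y3=0 y4=0 y5=0
  y1=0 y2=1 y3=0 y4=0 y5=1
  y1=1 y2=0 y3=0 y4=1 y5=0
  y1=1 y2=0 y3=0 y4=1 y5=1
  y1=1 y2=0 y3=1 y4=0 y5=1
  y1=1 y2=1 y3=1 y4=0 y5=1
That's 6 in total.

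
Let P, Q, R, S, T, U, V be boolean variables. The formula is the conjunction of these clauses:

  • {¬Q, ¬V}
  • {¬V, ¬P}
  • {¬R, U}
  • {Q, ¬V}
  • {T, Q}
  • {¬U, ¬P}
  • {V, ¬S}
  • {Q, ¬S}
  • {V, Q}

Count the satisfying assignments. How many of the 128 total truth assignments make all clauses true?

8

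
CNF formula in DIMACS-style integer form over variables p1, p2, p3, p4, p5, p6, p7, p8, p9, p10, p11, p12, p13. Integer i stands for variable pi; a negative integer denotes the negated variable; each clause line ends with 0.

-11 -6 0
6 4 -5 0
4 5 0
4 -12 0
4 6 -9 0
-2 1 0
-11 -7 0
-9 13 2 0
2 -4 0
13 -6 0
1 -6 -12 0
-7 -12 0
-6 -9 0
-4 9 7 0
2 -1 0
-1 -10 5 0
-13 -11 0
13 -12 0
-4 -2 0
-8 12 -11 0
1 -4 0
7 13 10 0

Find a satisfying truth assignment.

p1 = 1, p2 = 1, p3 = 1, p4 = 0, p5 = 1, p6 = 1, p7 = 1, p8 = 0, p9 = 0, p10 = 1, p11 = 0, p12 = 0, p13 = 1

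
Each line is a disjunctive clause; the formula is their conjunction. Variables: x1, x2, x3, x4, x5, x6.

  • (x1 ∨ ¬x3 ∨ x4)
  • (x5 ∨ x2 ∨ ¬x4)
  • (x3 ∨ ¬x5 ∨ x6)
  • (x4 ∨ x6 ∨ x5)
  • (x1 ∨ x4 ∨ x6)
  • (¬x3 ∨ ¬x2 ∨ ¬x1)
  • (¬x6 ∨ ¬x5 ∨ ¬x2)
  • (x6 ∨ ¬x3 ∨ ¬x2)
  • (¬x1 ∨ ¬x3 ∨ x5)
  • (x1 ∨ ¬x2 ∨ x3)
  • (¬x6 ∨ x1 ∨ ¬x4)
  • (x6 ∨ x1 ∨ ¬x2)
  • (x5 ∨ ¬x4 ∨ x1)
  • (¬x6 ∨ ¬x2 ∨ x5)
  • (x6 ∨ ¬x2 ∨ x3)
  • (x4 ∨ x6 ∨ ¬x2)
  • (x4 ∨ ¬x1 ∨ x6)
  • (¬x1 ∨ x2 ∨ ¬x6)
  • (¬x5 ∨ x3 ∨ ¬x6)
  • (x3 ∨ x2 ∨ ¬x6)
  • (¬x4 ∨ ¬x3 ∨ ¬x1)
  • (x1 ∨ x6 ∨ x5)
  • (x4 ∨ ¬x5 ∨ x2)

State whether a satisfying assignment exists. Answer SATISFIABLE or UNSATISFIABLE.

Set x1 = False and propagate.
For the remaining variables, x2 = False, x3 = True, x4 = True, x5 = True, x6 = False works.
So x1 = False  x2 = False  x3 = True  x4 = True  x5 = True  x6 = False is a satisfying assignment.

SATISFIABLE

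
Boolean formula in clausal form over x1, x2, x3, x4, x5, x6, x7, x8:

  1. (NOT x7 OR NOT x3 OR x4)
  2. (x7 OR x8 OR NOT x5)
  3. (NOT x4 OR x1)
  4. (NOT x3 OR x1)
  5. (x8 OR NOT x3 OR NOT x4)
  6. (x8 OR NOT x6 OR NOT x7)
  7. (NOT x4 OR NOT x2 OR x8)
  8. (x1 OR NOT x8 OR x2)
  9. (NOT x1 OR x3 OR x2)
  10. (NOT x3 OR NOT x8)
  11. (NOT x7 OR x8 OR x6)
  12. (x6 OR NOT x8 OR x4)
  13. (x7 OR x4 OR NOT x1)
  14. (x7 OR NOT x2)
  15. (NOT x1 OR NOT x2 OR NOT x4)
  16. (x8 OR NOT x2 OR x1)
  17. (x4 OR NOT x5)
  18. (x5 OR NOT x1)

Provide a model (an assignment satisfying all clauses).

Branch on x1: take x1 = False.
  then x4 is forced to False.
  then x3 is forced to False.
  then x5 is forced to False.
Set x2 = False and propagate.
  then x8 is forced to False.
Set x6 = True and propagate.
  then x7 is forced to False.
Every clause has at least one true literal under this assignment.

x1 = F, x2 = F, x3 = F, x4 = F, x5 = F, x6 = T, x7 = F, x8 = F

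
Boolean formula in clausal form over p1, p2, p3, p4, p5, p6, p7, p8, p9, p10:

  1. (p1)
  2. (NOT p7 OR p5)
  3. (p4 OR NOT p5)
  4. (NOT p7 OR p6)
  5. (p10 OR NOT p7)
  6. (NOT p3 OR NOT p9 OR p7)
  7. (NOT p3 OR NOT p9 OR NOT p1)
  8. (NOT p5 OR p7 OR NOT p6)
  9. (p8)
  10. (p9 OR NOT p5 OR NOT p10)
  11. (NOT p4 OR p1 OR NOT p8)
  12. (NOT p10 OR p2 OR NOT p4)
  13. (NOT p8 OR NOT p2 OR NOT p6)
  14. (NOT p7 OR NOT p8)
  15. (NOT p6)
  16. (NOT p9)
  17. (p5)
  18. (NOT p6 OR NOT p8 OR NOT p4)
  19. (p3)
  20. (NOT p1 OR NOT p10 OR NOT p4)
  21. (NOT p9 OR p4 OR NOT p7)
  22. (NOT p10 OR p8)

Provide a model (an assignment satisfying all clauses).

(p1) is a unit clause, so p1 = True.
The clause (p8) is unit: p8 must be True.
The clause (NOT p7) is unit: p7 must be False.
Unit propagation: (NOT p6) forces p6 = False.
(NOT p9) is a unit clause, so p9 = False.
The clause (p5) is unit: p5 must be True.
Unit propagation: (p4) forces p4 = True.
Unit propagation: (NOT p10) forces p10 = False.
Unit propagation: (p3) forces p3 = True.
p2 is now unconstrained; take p2 = False.
Check each clause:
  1. (p1) — p1 is true.
  2. (NOT p7 OR p5) — NOT p7 is true.
  3. (NOT p5 OR p4) — p4 is true.
  4. (p6 OR NOT p7) — NOT p7 is true.
  5. (p10 OR NOT p7) — NOT p7 is true.
  6. (NOT p3 OR NOT p9 OR p7) — NOT p9 is true.
  7. (NOT p9 OR NOT p3 OR NOT p1) — NOT p9 is true.
  8. (p7 OR NOT p6 OR NOT p5) — NOT p6 is true.
  9. (p8) — p8 is true.
  10. (p9 OR NOT p5 OR NOT p10) — NOT p10 is true.
  11. (NOT p8 OR NOT p4 OR p1) — p1 is true.
  12. (NOT p10 OR p2 OR NOT p4) — NOT p10 is true.
  13. (NOT p8 OR NOT p6 OR NOT p2) — NOT p6 is true.
  14. (NOT p7 OR NOT p8) — NOT p7 is true.
  15. (NOT p6) — NOT p6 is true.
  16. (NOT p9) — NOT p9 is true.
  17. (p5) — p5 is true.
  18. (NOT p6 OR NOT p8 OR NOT p4) — NOT p6 is true.
  19. (p3) — p3 is true.
  20. (NOT p4 OR NOT p10 OR NOT p1) — NOT p10 is true.
  21. (p4 OR NOT p7 OR NOT p9) — NOT p7 is true.
  22. (NOT p10 OR p8) — p8 is true.

p1=True, p2=False, p3=True, p4=True, p5=True, p6=False, p7=False, p8=True, p9=False, p10=False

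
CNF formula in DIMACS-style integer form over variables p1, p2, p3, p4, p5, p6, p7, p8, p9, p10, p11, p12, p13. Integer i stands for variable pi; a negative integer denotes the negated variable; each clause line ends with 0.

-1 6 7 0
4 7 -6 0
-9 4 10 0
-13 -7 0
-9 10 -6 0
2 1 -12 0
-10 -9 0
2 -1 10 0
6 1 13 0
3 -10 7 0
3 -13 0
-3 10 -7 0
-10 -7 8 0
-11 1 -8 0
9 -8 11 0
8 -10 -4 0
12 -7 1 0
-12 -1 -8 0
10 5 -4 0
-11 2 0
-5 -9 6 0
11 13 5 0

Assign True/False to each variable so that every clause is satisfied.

p1=False  p2=True  p3=True  p4=False  p5=False  p6=False  p7=False  p8=False  p9=False  p10=False  p11=False  p12=True  p13=True

Check each clause:
  1. (p7 || !p1 || p6) — !p1 is true.
  2. (p7 || p4 || !p6) — !p6 is true.
  3. (!p9 || p4 || p10) — !p9 is true.
  4. (!p7 || !p13) — !p7 is true.
  5. (!p9 || p10 || !p6) — !p6 is true.
  6. (!p12 || p1 || p2) — p2 is true.
  7. (!p10 || !p9) — !p10 is true.
  8. (p2 || p10 || !p1) — p2 is true.
  9. (p1 || p13 || p6) — p13 is true.
  10. (!p10 || p7 || p3) — p3 is true.
  11. (!p13 || p3) — p3 is true.
  12. (!p7 || !p3 || p10) — !p7 is true.
  13. (!p7 || p8 || !p10) — !p7 is true.
  14. (p1 || !p8 || !p11) — !p8 is true.
  15. (p11 || p9 || !p8) — !p8 is true.
  16. (!p10 || p8 || !p4) — !p4 is true.
  17. (p1 || !p7 || p12) — !p7 is true.
  18. (!p8 || !p1 || !p12) — !p8 is true.
  19. (p10 || !p4 || p5) — !p4 is true.
  20. (p2 || !p11) — p2 is true.
  21. (p6 || !p9 || !p5) — !p5 is true.
  22. (p13 || p11 || p5) — p13 is true.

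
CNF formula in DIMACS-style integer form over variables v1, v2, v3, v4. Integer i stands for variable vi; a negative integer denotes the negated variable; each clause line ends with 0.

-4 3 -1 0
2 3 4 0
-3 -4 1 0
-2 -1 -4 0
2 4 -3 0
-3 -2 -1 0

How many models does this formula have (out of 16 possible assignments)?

6

The models are:
  v1=0 v2=0 v3=0 v4=1
  v1=0 v2=1 v3=0 v4=0
  v1=0 v2=1 v3=0 v4=1
  v1=0 v2=1 v3=1 v4=0
  v1=1 v2=0 v3=1 v4=1
  v1=1 v2=1 v3=0 v4=0
Count: 6.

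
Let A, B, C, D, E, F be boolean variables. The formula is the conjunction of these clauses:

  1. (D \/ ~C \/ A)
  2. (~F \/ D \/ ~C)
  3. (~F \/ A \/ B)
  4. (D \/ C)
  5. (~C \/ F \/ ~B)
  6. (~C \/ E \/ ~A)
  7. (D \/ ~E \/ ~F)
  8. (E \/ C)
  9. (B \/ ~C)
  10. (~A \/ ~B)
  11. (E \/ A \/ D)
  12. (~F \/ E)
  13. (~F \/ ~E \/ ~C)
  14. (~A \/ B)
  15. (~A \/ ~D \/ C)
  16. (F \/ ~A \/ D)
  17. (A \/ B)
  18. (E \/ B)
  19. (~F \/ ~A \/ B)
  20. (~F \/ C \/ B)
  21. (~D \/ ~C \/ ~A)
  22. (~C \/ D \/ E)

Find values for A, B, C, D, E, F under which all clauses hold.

Branch on A: take A = False.
  then B is forced to True.
Try C = False.
  then D is forced to True.
  then E is forced to True.
F is now unconstrained; take F = False.
Every clause has at least one true literal under this assignment.

A=0  B=1  C=0  D=1  E=1  F=0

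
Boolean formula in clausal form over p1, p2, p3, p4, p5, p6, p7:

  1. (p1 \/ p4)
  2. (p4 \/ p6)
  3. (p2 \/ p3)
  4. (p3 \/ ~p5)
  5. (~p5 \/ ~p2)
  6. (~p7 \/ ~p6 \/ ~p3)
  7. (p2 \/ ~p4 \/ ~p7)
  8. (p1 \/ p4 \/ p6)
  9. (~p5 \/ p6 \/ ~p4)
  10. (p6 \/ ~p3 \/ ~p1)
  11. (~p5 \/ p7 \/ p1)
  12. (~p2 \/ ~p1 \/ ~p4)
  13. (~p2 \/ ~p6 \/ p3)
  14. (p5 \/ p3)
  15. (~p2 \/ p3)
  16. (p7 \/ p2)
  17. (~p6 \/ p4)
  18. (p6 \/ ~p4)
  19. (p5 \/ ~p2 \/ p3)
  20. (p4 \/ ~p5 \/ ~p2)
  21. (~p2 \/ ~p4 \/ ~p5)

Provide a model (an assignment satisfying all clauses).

p1=False  p2=True  p3=True  p4=True  p5=False  p6=True  p7=False

Set p1 = False and propagate.
  then p4 is forced to True.
  then p6 is forced to True.
The remaining clauses are satisfied by p2 = True, p3 = True, p5 = False, p7 = False.
Check each clause:
  1. (p4 \/ p1) — p4 is true.
  2. (p4 \/ p6) — p4 is true.
  3. (p3 \/ p2) — p2 is true.
  4. (~p5 \/ p3) — p3 is true.
  5. (~p5 \/ ~p2) — ~p5 is true.
  6. (~p3 \/ ~p7 \/ ~p6) — ~p7 is true.
  7. (~p4 \/ p2 \/ ~p7) — ~p7 is true.
  8. (p6 \/ p1 \/ p4) — p4 is true.
  9. (p6 \/ ~p5 \/ ~p4) — ~p5 is true.
  10. (~p1 \/ p6 \/ ~p3) — ~p1 is true.
  11. (p1 \/ ~p5 \/ p7) — ~p5 is true.
  12. (~p4 \/ ~p2 \/ ~p1) — ~p1 is true.
  13. (~p2 \/ p3 \/ ~p6) — p3 is true.
  14. (p3 \/ p5) — p3 is true.
  15. (~p2 \/ p3) — p3 is true.
  16. (p2 \/ p7) — p2 is true.
  17. (~p6 \/ p4) — p4 is true.
  18. (p6 \/ ~p4) — p6 is true.
  19. (p3 \/ p5 \/ ~p2) — p3 is true.
  20. (~p5 \/ p4 \/ ~p2) — ~p5 is true.
  21. (~p4 \/ ~p2 \/ ~p5) — ~p5 is true.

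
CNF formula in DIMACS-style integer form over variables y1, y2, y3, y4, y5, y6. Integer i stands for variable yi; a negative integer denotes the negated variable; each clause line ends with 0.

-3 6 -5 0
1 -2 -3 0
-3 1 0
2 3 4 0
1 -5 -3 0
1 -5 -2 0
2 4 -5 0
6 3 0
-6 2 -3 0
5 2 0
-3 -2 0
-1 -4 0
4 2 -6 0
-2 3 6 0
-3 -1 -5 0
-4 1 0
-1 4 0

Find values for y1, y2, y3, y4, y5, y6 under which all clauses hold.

y1=0, y2=1, y3=0, y4=0, y5=0, y6=1

Try y1 = False.
  then y3 is forced to False.
  then y6 is forced to True.
  then y4 is forced to False.
  then y2 is forced to True.
  then y5 is forced to False.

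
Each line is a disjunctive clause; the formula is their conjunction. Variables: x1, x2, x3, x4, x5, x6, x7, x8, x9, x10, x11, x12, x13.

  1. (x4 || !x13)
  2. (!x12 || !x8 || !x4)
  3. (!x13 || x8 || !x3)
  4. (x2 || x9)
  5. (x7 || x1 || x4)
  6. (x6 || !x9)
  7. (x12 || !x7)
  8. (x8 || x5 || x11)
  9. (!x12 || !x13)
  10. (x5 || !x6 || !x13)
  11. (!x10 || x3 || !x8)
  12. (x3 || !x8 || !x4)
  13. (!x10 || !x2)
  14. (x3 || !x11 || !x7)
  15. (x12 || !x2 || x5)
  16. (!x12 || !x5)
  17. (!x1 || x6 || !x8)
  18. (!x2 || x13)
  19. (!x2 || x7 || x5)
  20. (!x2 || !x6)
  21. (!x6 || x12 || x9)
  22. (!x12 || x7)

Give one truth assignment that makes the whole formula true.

x1=1  x2=0  x3=1  x4=0  x5=1  x6=1  x7=0  x8=0  x9=1  x10=1  x11=1  x12=0  x13=0

Try x1 = True.
Branch on x2: take x2 = False.
  then x9 is forced to True.
  then x6 is forced to True.
Branch on x3: take x3 = True.
For the remaining variables, x4 = False, x5 = True, x7 = False, x8 = False, x10 = True, x11 = True, x12 = False, x13 = False works.
Every clause has at least one true literal under this assignment.
Check each clause:
  1. (!x13 || x4) — !x13 is true.
  2. (!x12 || !x4 || !x8) — !x8 is true.
  3. (x8 || !x13 || !x3) — !x13 is true.
  4. (x2 || x9) — x9 is true.
  5. (x1 || x7 || x4) — x1 is true.
  6. (!x9 || x6) — x6 is true.
  7. (!x7 || x12) — !x7 is true.
  8. (x8 || x5 || x11) — x11 is true.
  9. (!x13 || !x12) — !x13 is true.
  10. (x5 || !x6 || !x13) — !x13 is true.
  11. (!x8 || x3 || !x10) — !x8 is true.
  12. (!x4 || x3 || !x8) — !x8 is true.
  13. (!x2 || !x10) — !x2 is true.
  14. (!x11 || !x7 || x3) — !x7 is true.
  15. (!x2 || x12 || x5) — x5 is true.
  16. (!x12 || !x5) — !x12 is true.
  17. (x6 || !x8 || !x1) — !x8 is true.
  18. (!x2 || x13) — !x2 is true.
  19. (x5 || !x2 || x7) — x5 is true.
  20. (!x6 || !x2) — !x2 is true.
  21. (x9 || !x6 || x12) — x9 is true.
  22. (!x12 || x7) — !x12 is true.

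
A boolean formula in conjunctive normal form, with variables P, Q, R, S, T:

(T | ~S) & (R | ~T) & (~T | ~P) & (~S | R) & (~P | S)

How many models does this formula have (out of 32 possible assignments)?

8

The models are:
  P=0 Q=0 R=0 S=0 T=0
  P=0 Q=0 R=1 S=0 T=0
  P=0 Q=0 R=1 S=0 T=1
  P=0 Q=0 R=1 S=1 T=1
  P=0 Q=1 R=0 S=0 T=0
  P=0 Q=1 R=1 S=0 T=0
  P=0 Q=1 R=1 S=0 T=1
  P=0 Q=1 R=1 S=1 T=1
Count: 8.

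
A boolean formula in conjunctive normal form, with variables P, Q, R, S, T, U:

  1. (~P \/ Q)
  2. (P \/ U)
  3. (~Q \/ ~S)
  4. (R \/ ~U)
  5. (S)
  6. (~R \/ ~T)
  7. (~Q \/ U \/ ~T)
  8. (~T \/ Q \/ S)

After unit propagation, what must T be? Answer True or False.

(S) stands alone — S = True.
(~S \/ ~Q) with S = True leaves only ~Q, so Q = False.
From (Q \/ ~P) and Q = False: P = False.
(U \/ P) with P = False leaves only U, so U = True.
(R \/ ~U): since U = True, the clause reduces to (R). R = True.
From (~R \/ ~T) and R = True: T = False.

False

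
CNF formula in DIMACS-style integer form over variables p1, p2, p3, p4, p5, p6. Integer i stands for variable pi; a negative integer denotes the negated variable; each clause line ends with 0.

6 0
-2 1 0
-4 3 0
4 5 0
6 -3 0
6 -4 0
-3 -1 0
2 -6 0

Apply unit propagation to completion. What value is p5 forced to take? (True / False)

True

Unit clause (p6) sets p6 = True.
(p2 \/ ~p6) with p6 = True leaves only p2, so p2 = True.
(~p2 \/ p1) with p2 = True leaves only p1, so p1 = True.
In (~p1 \/ ~p3), ~p1 is now false; ~p3 must hold, so p3 = False.
From (p3 \/ ~p4) and p3 = False: p4 = False.
(p5 \/ p4): since p4 = False, the clause reduces to (p5). p5 = True.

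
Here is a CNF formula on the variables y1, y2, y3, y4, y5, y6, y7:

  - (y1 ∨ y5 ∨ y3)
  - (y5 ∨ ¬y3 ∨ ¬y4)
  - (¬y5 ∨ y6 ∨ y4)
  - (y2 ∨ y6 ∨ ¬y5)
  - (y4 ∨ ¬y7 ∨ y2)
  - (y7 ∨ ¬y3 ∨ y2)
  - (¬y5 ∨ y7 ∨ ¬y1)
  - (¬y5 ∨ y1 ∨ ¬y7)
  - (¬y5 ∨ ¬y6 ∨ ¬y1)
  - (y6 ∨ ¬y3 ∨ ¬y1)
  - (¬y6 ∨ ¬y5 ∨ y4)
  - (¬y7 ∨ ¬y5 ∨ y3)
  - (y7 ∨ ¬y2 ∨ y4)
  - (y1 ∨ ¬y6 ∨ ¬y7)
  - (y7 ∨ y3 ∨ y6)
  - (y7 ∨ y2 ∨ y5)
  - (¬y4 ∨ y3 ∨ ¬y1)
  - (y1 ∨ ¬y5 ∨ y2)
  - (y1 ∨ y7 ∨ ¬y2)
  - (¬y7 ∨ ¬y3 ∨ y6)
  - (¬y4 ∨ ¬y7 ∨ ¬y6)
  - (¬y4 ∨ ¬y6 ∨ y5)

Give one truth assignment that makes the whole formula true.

y1=T, y2=T, y3=F, y4=F, y5=F, y6=T, y7=T

Set y1 = True and propagate.
For the remaining variables, y2 = True, y3 = False, y4 = False, y5 = False, y6 = True, y7 = True works.
Every clause has at least one true literal under this assignment.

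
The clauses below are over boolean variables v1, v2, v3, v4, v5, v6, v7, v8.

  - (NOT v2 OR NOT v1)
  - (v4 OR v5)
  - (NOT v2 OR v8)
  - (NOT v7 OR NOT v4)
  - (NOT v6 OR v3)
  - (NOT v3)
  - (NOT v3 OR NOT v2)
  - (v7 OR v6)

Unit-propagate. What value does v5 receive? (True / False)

Unit clause (NOT v3) sets v3 = False.
(NOT v6 OR v3): since v3 = False, the clause reduces to (NOT v6). v6 = False.
From (v7 OR v6) and v6 = False: v7 = True.
(NOT v7 OR NOT v4) with v7 = True leaves only NOT v4, so v4 = False.
In (v4 OR v5), v4 is now false; v5 must hold, so v5 = True.

True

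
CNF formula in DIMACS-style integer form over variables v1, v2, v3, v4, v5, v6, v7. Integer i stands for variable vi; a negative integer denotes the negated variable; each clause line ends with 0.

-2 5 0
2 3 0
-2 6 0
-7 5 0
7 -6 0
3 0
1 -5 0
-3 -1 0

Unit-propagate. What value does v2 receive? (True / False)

False

(v3) is a unit clause: v3 = True.
From (!v3 || !v1) and v3 = True: v1 = False.
(!v5 || v1) with v1 = False leaves only !v5, so v5 = False.
(!v2 || v5) with v5 = False leaves only !v2, so v2 = False.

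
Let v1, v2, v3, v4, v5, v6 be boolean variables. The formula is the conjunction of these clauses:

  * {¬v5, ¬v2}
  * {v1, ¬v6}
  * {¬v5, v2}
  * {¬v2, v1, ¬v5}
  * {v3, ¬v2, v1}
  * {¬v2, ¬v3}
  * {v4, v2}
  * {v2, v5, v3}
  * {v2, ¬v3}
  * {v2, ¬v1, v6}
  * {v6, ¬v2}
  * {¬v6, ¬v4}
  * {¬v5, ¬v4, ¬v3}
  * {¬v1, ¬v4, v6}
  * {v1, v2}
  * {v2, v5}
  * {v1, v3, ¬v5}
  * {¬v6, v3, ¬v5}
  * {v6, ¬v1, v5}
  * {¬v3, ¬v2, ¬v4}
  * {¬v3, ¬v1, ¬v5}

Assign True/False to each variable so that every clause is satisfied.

v1=1, v2=1, v3=0, v4=0, v5=0, v6=1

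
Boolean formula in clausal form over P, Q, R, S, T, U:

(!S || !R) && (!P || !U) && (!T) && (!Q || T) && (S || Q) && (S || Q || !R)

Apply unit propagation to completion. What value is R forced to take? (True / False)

False

(!T) stands alone — T = False.
(T || !Q) with T = False leaves only !Q, so Q = False.
From (Q || S) and Q = False: S = True.
(!S || !R): since S = True, the clause reduces to (!R). R = False.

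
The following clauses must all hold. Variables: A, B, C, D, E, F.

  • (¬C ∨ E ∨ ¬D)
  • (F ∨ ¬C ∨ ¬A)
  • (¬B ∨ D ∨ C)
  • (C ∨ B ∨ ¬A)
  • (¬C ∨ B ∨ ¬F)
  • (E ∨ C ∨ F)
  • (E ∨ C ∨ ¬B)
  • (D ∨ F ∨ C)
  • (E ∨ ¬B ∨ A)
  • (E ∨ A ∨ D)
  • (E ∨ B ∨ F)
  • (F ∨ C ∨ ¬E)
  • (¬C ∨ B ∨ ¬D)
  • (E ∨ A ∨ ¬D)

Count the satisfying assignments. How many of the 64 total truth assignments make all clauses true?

12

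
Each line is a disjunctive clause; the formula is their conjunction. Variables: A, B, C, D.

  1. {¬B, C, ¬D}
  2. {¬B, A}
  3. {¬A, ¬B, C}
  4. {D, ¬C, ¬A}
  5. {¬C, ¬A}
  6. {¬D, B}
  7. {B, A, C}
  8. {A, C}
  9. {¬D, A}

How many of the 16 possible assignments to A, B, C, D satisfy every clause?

2

Satisfying assignments:
  A=F B=F C=T D=F
  A=T B=F C=F D=F
That's 2 in total.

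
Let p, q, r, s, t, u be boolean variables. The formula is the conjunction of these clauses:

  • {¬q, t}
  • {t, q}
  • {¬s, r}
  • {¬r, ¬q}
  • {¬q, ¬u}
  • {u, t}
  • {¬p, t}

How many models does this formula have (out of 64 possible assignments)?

14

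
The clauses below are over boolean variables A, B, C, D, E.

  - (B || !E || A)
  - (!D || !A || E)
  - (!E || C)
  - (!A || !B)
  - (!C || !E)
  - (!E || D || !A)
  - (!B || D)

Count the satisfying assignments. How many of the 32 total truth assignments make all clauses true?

Case analysis on E and A:
  E=1, A=1: a clause becomes empty — 0.
  E=1, A=0: a clause becomes empty — 0.
  E=0, A=1: remaining (B,C,D) ∈ {(0,0,0); (0,1,0)} — 2.
  E=0, A=0: C free; 3 ways for (B,D) × 2^1 = 6.
Total: 0 + 0 + 2 + 6 = 8.

8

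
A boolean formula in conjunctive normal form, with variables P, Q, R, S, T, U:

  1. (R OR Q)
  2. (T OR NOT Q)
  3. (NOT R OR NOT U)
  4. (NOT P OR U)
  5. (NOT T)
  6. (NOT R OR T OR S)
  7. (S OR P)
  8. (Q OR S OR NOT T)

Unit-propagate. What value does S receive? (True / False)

Unit clause (NOT T) sets T = False.
(T OR NOT Q) with T = False leaves only NOT Q, so Q = False.
In (Q OR R), Q is now false; R must hold, so R = True.
(NOT U OR NOT R) with R = True leaves only NOT U, so U = False.
(NOT P OR U) with U = False leaves only NOT P, so P = False.
From (NOT R OR T OR S) and T = False, R = True: S = True.

True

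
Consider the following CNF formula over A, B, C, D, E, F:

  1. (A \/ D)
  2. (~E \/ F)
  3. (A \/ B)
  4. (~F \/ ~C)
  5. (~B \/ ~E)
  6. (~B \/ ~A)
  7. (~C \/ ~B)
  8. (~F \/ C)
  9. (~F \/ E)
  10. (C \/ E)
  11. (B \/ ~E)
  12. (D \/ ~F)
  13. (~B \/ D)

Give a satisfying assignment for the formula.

A=True, B=False, C=True, D=True, E=False, F=False

Check each clause:
  1. (A \/ D) — A is true.
  2. (F \/ ~E) — ~E is true.
  3. (B \/ A) — A is true.
  4. (~F \/ ~C) — ~F is true.
  5. (~B \/ ~E) — ~E is true.
  6. (~B \/ ~A) — ~B is true.
  7. (~C \/ ~B) — ~B is true.
  8. (C \/ ~F) — ~F is true.
  9. (E \/ ~F) — ~F is true.
  10. (C \/ E) — C is true.
  11. (~E \/ B) — ~E is true.
  12. (D \/ ~F) — ~F is true.
  13. (~B \/ D) — D is true.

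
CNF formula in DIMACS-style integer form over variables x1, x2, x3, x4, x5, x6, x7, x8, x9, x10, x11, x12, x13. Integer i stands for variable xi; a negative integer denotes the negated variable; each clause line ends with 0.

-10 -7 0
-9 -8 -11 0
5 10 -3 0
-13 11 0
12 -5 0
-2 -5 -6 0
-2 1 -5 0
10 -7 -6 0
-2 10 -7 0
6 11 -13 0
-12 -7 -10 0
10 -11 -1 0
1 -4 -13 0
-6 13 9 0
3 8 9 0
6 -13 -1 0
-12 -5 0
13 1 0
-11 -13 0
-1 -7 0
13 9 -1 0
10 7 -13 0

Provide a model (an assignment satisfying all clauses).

x1 = True  x2 = True  x3 = True  x4 = False  x5 = False  x6 = True  x7 = False  x8 = False  x9 = True  x10 = True  x11 = False  x12 = False  x13 = False

Pure literal: x4 appears only negated; assign x4 = False.
Try x1 = True.
  then x7 is forced to False.
Branch on x2: take x2 = True.
Try x3 = True.
For the remaining variables, x5 = False, x6 = True, x8 = False, x9 = True, x10 = True, x11 = False, x12 = False, x13 = False works.
Check each clause:
  1. (¬x10 ∨ ¬x7) — ¬x7 is true.
  2. (¬x11 ∨ ¬x9 ∨ ¬x8) — ¬x8 is true.
  3. (x5 ∨ ¬x3 ∨ x10) — x10 is true.
  4. (¬x13 ∨ x11) — ¬x13 is true.
  5. (x12 ∨ ¬x5) — ¬x5 is true.
  6. (¬x2 ∨ ¬x5 ∨ ¬x6) — ¬x5 is true.
  7. (¬x2 ∨ x1 ∨ ¬x5) — x1 is true.
  8. (¬x7 ∨ ¬x6 ∨ x10) — ¬x7 is true.
  9. (x10 ∨ ¬x7 ∨ ¬x2) — ¬x7 is true.
  10. (x6 ∨ x11 ∨ ¬x13) — x6 is true.
  11. (¬x7 ∨ ¬x10 ∨ ¬x12) — ¬x7 is true.
  12. (¬x1 ∨ ¬x11 ∨ x10) — x10 is true.
  13. (x1 ∨ ¬x13 ∨ ¬x4) — x1 is true.
  14. (x13 ∨ x9 ∨ ¬x6) — x9 is true.
  15. (x3 ∨ x9 ∨ x8) — x9 is true.
  16. (¬x1 ∨ ¬x13 ∨ x6) — ¬x13 is true.
  17. (¬x12 ∨ ¬x5) — ¬x5 is true.
  18. (x1 ∨ x13) — x1 is true.
  19. (¬x13 ∨ ¬x11) — ¬x13 is true.
  20. (¬x1 ∨ ¬x7) — ¬x7 is true.
  21. (x9 ∨ ¬x1 ∨ x13) — x9 is true.
  22. (¬x13 ∨ x10 ∨ x7) — x10 is true.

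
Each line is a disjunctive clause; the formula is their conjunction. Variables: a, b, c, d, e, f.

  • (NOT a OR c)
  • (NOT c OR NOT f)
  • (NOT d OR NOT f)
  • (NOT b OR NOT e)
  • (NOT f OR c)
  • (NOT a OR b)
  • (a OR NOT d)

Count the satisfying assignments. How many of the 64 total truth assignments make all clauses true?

8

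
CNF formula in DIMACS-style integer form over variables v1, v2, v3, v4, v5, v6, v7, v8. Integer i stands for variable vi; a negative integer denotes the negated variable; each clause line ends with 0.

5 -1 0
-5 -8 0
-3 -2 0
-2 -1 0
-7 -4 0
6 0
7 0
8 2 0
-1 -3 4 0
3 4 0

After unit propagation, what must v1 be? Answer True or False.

False

Unit clause (v6) sets v6 = True.
(v7) stands alone — v7 = True.
From (~v7 \/ ~v4) and v7 = True: v4 = False.
From (v4 \/ v3) and v4 = False: v3 = True.
(~v3 \/ ~v2) with v3 = True leaves only ~v2, so v2 = False.
(v2 \/ v8): since v2 = False, the clause reduces to (v8). v8 = True.
(~v5 \/ ~v8): since v8 = True, the clause reduces to (~v5). v5 = False.
From (~v1 \/ v5) and v5 = False: v1 = False.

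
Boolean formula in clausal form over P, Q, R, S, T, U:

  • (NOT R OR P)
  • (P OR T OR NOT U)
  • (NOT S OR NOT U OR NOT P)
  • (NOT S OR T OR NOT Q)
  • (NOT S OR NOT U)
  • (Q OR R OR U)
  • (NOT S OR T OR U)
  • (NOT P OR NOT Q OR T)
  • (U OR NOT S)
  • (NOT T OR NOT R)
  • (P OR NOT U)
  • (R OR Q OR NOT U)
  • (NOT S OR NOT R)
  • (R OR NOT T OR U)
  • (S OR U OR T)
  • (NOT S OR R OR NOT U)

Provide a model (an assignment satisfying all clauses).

P = 1, Q = 1, R = 0, S = 0, T = 1, U = 1

Branch on P: take P = True.
Set Q = True and propagate.
  then T is forced to True.
  then R is forced to False.
  then U is forced to True.
  then S is forced to False.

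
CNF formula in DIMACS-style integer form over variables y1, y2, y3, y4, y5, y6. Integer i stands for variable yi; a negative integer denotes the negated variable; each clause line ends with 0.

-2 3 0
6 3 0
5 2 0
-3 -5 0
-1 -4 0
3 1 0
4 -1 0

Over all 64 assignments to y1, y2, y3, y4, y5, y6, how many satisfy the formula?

Satisfying assignments:
  y1=F y2=T y3=T y4=F y5=F y6=F
  y1=F y2=T y3=T y4=F y5=F y6=T
  y1=F y2=T y3=T y4=T y5=F y6=F
  y1=F y2=T y3=T y4=T y5=F y6=T
Count: 4.

4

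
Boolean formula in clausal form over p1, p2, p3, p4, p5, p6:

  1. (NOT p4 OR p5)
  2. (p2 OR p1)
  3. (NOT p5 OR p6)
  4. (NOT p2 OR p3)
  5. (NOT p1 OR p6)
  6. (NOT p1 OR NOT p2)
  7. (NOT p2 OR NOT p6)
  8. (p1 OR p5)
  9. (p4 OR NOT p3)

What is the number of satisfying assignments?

Satisfying assignments:
  p1=T p2=F p3=F p4=F p5=F p6=T
  p1=T p2=F p3=F p4=F p5=T p6=T
  p1=T p2=F p3=F p4=T p5=T p6=T
  p1=T p2=F p3=T p4=T p5=T p6=T
Count: 4.

4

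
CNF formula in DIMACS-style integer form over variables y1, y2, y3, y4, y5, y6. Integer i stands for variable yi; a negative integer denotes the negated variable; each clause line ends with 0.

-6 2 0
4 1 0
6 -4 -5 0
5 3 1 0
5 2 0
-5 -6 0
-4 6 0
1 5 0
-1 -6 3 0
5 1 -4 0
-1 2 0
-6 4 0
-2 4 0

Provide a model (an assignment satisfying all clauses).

Pure literal: y3 appears only positively; assign y3 = True.
Try y1 = True.
  then y2 is forced to True.
  then y4 is forced to True.
  then y6 is forced to True.
  then y5 is forced to False.
Every clause has at least one true literal under this assignment.
Check each clause:
  1. (y2 ∨ ¬y6) — y2 is true.
  2. (y4 ∨ y1) — y1 is true.
  3. (y6 ∨ ¬y5 ∨ ¬y4) — ¬y5 is true.
  4. (y1 ∨ y3 ∨ y5) — y1 is true.
  5. (y5 ∨ y2) — y2 is true.
  6. (¬y5 ∨ ¬y6) — ¬y5 is true.
  7. (¬y4 ∨ y6) — y6 is true.
  8. (y5 ∨ y1) — y1 is true.
  9. (y3 ∨ ¬y1 ∨ ¬y6) — y3 is true.
  10. (¬y4 ∨ y5 ∨ y1) — y1 is true.
  11. (¬y1 ∨ y2) — y2 is true.
  12. (¬y6 ∨ y4) — y4 is true.
  13. (¬y2 ∨ y4) — y4 is true.

y1 = T, y2 = T, y3 = T, y4 = T, y5 = F, y6 = T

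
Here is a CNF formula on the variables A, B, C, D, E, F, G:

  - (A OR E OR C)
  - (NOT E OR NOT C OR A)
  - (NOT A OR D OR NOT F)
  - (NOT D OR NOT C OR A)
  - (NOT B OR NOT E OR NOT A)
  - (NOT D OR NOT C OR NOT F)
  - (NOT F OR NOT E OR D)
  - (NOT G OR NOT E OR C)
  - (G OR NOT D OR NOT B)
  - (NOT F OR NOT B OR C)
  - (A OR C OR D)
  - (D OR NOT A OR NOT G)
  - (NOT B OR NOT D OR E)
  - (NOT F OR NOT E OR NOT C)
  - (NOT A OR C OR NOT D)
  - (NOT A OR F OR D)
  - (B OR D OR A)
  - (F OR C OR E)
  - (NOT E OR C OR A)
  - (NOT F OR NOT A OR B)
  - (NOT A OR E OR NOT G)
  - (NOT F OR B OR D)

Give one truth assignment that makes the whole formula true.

A=T, B=F, C=T, D=T, E=T, F=F, G=T

Check each clause:
  1. (C OR A OR E) — A is true.
  2. (NOT C OR NOT E OR A) — A is true.
  3. (NOT A OR D OR NOT F) — NOT F is true.
  4. (NOT C OR A OR NOT D) — A is true.
  5. (NOT A OR NOT B OR NOT E) — NOT B is true.
  6. (NOT C OR NOT F OR NOT D) — NOT F is true.
  7. (NOT E OR NOT F OR D) — NOT F is true.
  8. (NOT G OR C OR NOT E) — C is true.
  9. (NOT D OR NOT B OR G) — NOT B is true.
  10. (NOT F OR C OR NOT B) — NOT F is true.
  11. (C OR D OR A) — A is true.
  12. (D OR NOT A OR NOT G) — D is true.
  13. (E OR NOT B OR NOT D) — E is true.
  14. (NOT C OR NOT F OR NOT E) — NOT F is true.
  15. (C OR NOT D OR NOT A) — C is true.
  16. (NOT A OR F OR D) — D is true.
  17. (D OR B OR A) — A is true.
  18. (C OR F OR E) — C is true.
  19. (NOT E OR A OR C) — C is true.
  20. (B OR NOT A OR NOT F) — NOT F is true.
  21. (NOT G OR NOT A OR E) — E is true.
  22. (D OR NOT F OR B) — NOT F is true.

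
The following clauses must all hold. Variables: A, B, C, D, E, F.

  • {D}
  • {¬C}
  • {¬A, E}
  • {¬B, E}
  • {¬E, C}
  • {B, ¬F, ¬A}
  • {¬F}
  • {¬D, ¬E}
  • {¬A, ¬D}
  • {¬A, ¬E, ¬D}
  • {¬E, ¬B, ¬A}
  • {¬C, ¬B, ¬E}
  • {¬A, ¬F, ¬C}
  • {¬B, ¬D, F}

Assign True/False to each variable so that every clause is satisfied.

A=F, B=F, C=F, D=T, E=F, F=F

The clause (D) is unit: D must be True.
(¬C) is a unit clause, so C = False.
(¬E) is a unit clause, so E = False.
The clause (¬A) is unit: A must be False.
The clause (¬B) is unit: B must be False.
The clause (¬F) is unit: F must be False.
Every clause has at least one true literal under this assignment.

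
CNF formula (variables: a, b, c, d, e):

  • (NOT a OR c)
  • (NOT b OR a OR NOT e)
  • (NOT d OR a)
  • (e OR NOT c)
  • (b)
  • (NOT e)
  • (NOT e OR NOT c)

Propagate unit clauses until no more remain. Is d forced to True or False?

False

Unit clause (b) sets b = True.
(NOT e) is a unit clause: e = False.
(NOT c OR e) with e = False leaves only NOT c, so c = False.
(c OR NOT a) with c = False leaves only NOT a, so a = False.
From (a OR NOT d) and a = False: d = False.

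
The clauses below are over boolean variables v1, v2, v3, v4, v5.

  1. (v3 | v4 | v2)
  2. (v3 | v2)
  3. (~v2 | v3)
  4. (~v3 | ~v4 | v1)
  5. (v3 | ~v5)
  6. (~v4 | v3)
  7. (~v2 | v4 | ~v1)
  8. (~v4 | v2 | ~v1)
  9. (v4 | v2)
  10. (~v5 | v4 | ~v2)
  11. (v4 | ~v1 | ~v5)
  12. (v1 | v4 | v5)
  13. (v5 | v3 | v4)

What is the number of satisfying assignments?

2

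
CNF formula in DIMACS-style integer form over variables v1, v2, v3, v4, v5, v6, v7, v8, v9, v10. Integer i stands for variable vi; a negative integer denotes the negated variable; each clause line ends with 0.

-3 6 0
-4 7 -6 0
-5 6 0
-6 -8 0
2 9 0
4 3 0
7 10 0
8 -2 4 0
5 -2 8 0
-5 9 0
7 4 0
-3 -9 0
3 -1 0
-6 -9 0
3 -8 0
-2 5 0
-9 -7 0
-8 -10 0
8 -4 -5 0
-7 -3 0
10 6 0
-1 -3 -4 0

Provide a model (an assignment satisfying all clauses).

v1 = 0  v2 = 0  v3 = 0  v4 = 1  v5 = 0  v6 = 0  v7 = 0  v8 = 0  v9 = 1  v10 = 1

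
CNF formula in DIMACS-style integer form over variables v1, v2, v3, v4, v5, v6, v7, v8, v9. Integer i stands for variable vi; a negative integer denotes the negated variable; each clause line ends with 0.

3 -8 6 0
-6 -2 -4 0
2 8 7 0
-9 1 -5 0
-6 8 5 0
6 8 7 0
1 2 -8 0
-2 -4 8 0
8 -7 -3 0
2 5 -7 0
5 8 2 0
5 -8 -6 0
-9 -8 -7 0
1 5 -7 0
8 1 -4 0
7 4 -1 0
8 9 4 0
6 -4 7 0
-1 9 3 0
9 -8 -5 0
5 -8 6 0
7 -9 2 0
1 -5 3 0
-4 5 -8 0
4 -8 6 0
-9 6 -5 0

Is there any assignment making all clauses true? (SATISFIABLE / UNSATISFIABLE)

Try v1 = True.
For the remaining variables, v2 = False, v3 = False, v4 = False, v5 = True, v6 = True, v7 = True, v8 = False, v9 = True works.
So v1 = 1, v2 = 0, v3 = 0, v4 = 0, v5 = 1, v6 = 1, v7 = 1, v8 = 0, v9 = 1 is a satisfying assignment.

SATISFIABLE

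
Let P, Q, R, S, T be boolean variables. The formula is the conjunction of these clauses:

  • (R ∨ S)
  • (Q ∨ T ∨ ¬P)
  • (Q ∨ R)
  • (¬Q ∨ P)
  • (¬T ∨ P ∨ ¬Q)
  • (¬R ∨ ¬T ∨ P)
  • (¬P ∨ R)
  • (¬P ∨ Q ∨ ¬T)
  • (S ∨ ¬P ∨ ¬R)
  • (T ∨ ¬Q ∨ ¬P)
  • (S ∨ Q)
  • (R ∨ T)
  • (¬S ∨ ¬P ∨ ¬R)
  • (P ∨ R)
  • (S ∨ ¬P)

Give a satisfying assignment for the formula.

P = F  Q = F  R = T  S = T  T = F

Try P = False.
  then Q is forced to False.
  then R is forced to True.
  then T is forced to False.
  then S is forced to True.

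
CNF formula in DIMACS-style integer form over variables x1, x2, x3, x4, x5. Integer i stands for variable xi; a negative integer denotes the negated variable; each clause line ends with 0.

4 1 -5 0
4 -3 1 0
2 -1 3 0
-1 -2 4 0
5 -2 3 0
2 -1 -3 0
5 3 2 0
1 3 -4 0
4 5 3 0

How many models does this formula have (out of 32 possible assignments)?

7

Satisfying assignments:
  x1=F x2=F x3=T x4=T x5=F
  x1=F x2=F x3=T x4=T x5=T
  x1=F x2=T x3=T x4=T x5=F
  x1=F x2=T x3=T x4=T x5=T
  x1=T x2=T x3=F x4=T x5=T
  x1=T x2=T x3=T x4=T x5=F
  x1=T x2=T x3=T x4=T x5=T
That's 7 in total.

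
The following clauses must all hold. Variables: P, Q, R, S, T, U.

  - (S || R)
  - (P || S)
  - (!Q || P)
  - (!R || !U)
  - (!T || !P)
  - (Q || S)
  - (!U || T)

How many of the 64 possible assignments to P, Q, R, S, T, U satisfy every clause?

10

Case analysis on P and S:
  P=T, S=T: remaining (Q,R,T,U) ∈ {(F,F,F,F); (F,T,F,F); (T,F,F,F); (T,T,F,F)} — 4.
  P=T, S=F: remaining (Q,R,T,U) ∈ {(T,T,F,F)} — 1.
  P=F, S=T: 5 of the 16 assignments to (Q,R,T,U) work.
  P=F, S=F: a clause becomes empty — 0.
Total: 4 + 1 + 5 + 0 = 10.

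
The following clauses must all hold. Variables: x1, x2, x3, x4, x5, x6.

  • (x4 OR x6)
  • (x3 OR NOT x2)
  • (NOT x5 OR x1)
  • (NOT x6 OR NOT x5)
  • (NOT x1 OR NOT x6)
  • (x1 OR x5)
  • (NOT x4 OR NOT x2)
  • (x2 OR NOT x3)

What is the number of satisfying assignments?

2

The models are:
  x1=1 x2=0 x3=0 x4=1 x5=0 x6=0
  x1=1 x2=0 x3=0 x4=1 x5=1 x6=0
Count: 2.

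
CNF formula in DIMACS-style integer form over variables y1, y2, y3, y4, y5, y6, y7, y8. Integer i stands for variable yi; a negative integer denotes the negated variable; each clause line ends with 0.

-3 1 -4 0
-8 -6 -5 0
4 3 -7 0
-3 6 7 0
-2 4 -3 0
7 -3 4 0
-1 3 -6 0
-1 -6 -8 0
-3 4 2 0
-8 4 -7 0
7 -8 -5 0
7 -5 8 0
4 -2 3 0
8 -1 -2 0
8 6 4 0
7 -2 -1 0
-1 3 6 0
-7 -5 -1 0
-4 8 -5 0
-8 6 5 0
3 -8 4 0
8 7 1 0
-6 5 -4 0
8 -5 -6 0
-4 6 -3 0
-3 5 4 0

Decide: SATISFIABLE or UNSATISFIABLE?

Branch on y1: take y1 = False.
Branch on y2: take y2 = True.
For the remaining variables, y3 = False, y4 = True, y5 = False, y6 = False, y7 = True, y8 = False works.
So y1=False, y2=True, y3=False, y4=True, y5=False, y6=False, y7=True, y8=False is a satisfying assignment.

SATISFIABLE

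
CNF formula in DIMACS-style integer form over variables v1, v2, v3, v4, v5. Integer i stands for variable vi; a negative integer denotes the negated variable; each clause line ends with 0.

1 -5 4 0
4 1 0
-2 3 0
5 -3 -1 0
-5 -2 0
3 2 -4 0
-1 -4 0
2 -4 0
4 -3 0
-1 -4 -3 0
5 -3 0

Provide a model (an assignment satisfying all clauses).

v1 = True, v2 = False, v3 = False, v4 = False, v5 = False

Try v1 = True.
  then v4 is forced to False.
  then v3 is forced to False.
  then v2 is forced to False.
v5 is now unconstrained; take v5 = False.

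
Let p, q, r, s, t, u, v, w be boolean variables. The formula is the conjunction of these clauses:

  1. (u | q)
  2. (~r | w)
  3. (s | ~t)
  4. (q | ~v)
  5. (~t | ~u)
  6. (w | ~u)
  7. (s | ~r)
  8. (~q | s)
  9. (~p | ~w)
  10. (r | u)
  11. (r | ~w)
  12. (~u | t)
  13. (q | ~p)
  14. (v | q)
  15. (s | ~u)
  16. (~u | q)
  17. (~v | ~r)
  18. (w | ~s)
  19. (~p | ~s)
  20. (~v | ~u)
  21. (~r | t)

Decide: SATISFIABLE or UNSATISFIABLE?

SATISFIABLE

Pure literal: p appears only negated; assign p = False.
Try q = True.
  then s is forced to True.
  then w is forced to True.
  then r is forced to True.
  then v is forced to False.
  then t is forced to True.
  then u is forced to False.
So p=False, q=True, r=True, s=True, t=True, u=False, v=False, w=True is a satisfying assignment.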